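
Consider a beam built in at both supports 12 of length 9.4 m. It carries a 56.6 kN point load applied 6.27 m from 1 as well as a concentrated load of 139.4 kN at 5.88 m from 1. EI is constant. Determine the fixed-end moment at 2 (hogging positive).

Release both end moments; the primary structure is a simply-supported span 12 with redundants M_1 and M_2.
On the primary (simply-supported) span, the end slopes from the loading are:
  at 1: point load 56.6 at a = 6.27: Pab(L + b)/(6LEI) = 246.8/EI
  at 2: point load 56.6 at a = 6.27: Pab(L + a)/(6LEI) = 308.6/EI
  at 1: point load 139.4 at a = 5.88: Pab(L + b)/(6LEI) = 660.9/EI
  at 2: point load 139.4 at a = 5.88: Pab(L + a)/(6LEI) = 781.7/EI
  θ_10 = 907.7/EI,  θ_20 = 1090/EI
Flexibility coefficients: a unit moment at one end gives L/(3EI) there and L/(6EI) at the far end, so f₁₁ = f₂₂ = 3.133/EI and f₁₂ = f₂₁ = 1.567/EI.
Compatibility — zero rotation at each built-in end:
  3.133 M_1 + 1.567 M_2 = 907.7
  1.567 M_1 + 3.133 M_2 = 1090
Solving the pair gives M_1 = 154.3 kN·m and M_2 = 270.8 kN·m (hogging).

M_2 = 270.8 kN·m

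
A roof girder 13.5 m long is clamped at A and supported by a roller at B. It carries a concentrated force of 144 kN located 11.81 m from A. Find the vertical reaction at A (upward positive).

R_A = 26.9 kN

Choose R_B as the redundant. The primary structure is the cantilever fixed at A.
Deflection at B on the released cantilever, summing each load's contribution:
  point load 144 at a = 11.81: Pa²(3L − a)/(6EI) = 96038/EI
Tip deflection under a unit load at B: L³/(3EI) = 820.1/EI.
Compatibility at B: δ_0 − R_B·δ_{BB} = 0, so R_B = 96038/820.1 = 117.1 kN.
Vertical equilibrium: R_A = ΣP − R_B = 144 − 117.1 = 26.9 kN.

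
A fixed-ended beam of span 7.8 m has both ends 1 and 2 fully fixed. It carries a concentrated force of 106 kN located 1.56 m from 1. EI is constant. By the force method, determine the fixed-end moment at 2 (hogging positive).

M_2 = 26.46 kN·m

Take the two fixed-end moments M_1, M_2 as redundants; the released structure is the simple span 12.
On the primary (simply-supported) span, the end slopes from the loading are:
  at 1: point load 106 at a = 1.56: Pab(L + b)/(6LEI) = 309.6/EI
  at 2: point load 106 at a = 1.56: Pab(L + a)/(6LEI) = 206.4/EI
  θ_10 = 309.6/EI,  θ_20 = 206.4/EI
Flexibility coefficients: a unit moment at one end gives L/(3EI) there and L/(6EI) at the far end, so f₁₁ = f₂₂ = 2.6/EI and f₁₂ = f₂₁ = 1.3/EI.
Compatibility — zero rotation at each built-in end:
  2.6 M_1 + 1.3 M_2 = 309.6
  1.3 M_1 + 2.6 M_2 = 206.4
Solving the pair gives M_1 = 105.8 kN·m and M_2 = 26.46 kN·m (hogging).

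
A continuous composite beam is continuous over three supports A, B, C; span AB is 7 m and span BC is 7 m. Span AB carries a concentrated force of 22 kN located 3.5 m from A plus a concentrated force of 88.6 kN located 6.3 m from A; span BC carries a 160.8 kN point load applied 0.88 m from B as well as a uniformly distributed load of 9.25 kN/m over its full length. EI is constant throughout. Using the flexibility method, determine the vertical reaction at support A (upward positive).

R_A = 1.682 kN

Take M_B as the redundant. Released structure: two simple spans AB and BC with a hinge at B.
Rotations at B on the released spans (each span's end-slope, ×1/EI):
  span AB: point load 22 at a = 3.5: Pab(L + a)/(6LEI) = 67.38/EI
  span AB: point load 88.6 at a = 6.3: Pab(L + a)/(6LEI) = 123.7/EI
  span BC: point load 160.8 at a = 0.88: Pab(L + b)/(6LEI) = 270.5/EI
  span BC: UDL 9.25: wL³/(24EI) = 132.2/EI
  relative rotation θ_0 = (191.1 + 402.7)/EI = 593.8/EI
A unit hogging moment at B produces rotation L₁/(3EI) + L₂/(3EI) = 4.667/EI.
Compatibility: M_B·(L₁+L₂)/(3EI) = θ_0, giving M_B = 127.2 kN·m (hogging).
Span AB, ΣM about A with M_B applied at B: R_B^{AB}·7 = 635.2 + 127.2, so R_B^{AB} = 108.9 kN and R_A = 110.6 − 108.9 = 1.682 kN.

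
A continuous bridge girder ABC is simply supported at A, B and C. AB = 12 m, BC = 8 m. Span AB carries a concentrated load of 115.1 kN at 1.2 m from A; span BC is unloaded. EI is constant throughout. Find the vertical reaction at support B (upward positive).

Insert a hinge at B; M_B is the redundant, and each span becomes simply supported.
Rotations at B on the released spans (each span's end-slope, ×1/EI):
  span AB: point load 115.1 at a = 1.2: Pab(L + a)/(6LEI) = 273.5/EI
  relative rotation θ_0 = (273.5 + 0)/EI = 273.5/EI
A unit hogging moment at B produces rotation L₁/(3EI) + L₂/(3EI) = 6.667/EI.
Compatibility: M_B·(L₁+L₂)/(3EI) = θ_0, giving M_B = 41.02 kN·m (hogging).
Span AB, ΣM about A with M_B applied at B: R_B^{AB}·12 = 138.1 + 41.02, so R_B^{AB} = 14.93 kN and R_A = 115.1 − 14.93 = 100.2 kN.
Span BC, ΣM about C: R_B^{BC}·8 = 0 + 41.02, so R_B^{BC} = 5.128 kN and R_C = 0 − 5.128 = -5.128 kN.
R_B = 14.93 + 5.128 = 20.06 kN.

R_B = 20.06 kN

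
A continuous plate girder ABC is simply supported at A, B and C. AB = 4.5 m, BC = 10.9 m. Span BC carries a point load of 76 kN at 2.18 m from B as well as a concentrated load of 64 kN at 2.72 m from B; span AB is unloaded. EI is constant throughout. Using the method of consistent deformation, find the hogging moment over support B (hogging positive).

Take M_B as the redundant. Released structure: two simple spans AB and BC with a hinge at B.
End slopes at the hinge B, treating each span as simply supported:
  span BC: point load 76 at a = 2.18: Pab(L + b)/(6LEI) = 433.4/EI
  span BC: point load 64 at a = 2.72: Pab(L + b)/(6LEI) = 415.4/EI
  relative rotation θ_0 = (0 + 848.9)/EI = 848.9/EI
A unit hogging moment at B produces rotation L₁/(3EI) + L₂/(3EI) = 5.133/EI.
Slope continuity at B: θ_0 = M_B·5.133/EI, so M_B = 848.9/5.133 = 165.4 kN·m (hogging).

M_B = 165.4 kN·m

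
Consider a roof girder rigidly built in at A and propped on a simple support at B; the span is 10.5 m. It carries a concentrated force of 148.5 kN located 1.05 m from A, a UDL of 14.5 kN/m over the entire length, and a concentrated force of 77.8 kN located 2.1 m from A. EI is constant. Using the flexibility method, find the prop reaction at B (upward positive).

R_B = 63.6 kN

Take the reaction at B as the redundant and release it; the primary structure is a cantilever fixed at A.
Free-end deflection of the primary structure under the applied loading (downward +):
  point load 148.5 at a = 1.05: Pa²(3L − a)/(6EI) = 830.9/EI
  UDL 14.5: wL⁴/(8EI) = 22031/EI
  point load 77.8 at a = 2.1: Pa²(3L − a)/(6EI) = 1681/EI
  δ_0 = 24543/EI
Tip deflection under a unit load at B: L³/(3EI) = 385.9/EI.
The prop prevents deflection at B: R_B = δ_0/δ_{BB} = 24543/385.9 = 63.6 kN.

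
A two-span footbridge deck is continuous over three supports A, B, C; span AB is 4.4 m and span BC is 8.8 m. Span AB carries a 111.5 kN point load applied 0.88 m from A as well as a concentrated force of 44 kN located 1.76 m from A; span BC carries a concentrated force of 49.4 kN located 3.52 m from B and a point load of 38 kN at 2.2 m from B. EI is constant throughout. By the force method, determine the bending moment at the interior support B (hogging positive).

Release continuity at B by inserting a hinge; the redundant is the internal moment M_B. The primary structure is two simply-supported spans AB and BC.
Discontinuity in slope at B on the released structure — sum the simple-span end rotations:
  span AB: point load 111.5 at a = 0.88: Pab(L + a)/(6LEI) = 69.08/EI
  span AB: point load 44 at a = 1.76: Pab(L + a)/(6LEI) = 47.7/EI
  span BC: point load 49.4 at a = 3.52: Pab(L + b)/(6LEI) = 244.8/EI
  span BC: point load 38 at a = 2.2: Pab(L + b)/(6LEI) = 160.9/EI
  relative rotation θ_0 = (116.8 + 405.8)/EI = 522.5/EI
A unit hogging moment at B produces rotation L₁/(3EI) + L₂/(3EI) = 4.4/EI.
Compatibility: M_B·(L₁+L₂)/(3EI) = θ_0, giving M_B = 118.8 kN·m (hogging).

M_B = 118.8 kN·m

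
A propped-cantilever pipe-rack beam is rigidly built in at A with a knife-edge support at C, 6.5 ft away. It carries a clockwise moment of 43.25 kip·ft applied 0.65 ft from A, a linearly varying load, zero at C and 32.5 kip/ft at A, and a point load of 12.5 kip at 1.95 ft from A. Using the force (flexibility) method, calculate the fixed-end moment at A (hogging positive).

Choose R_C as the redundant. The primary structure is the cantilever fixed at A.
Downward deflection at the released point C due to the loads:
  clockwise couple 43.25 at a = 0.65: M₀a(2L − a)/(2EI) = 173.6/EI
  triangular load, peak 32.5 at the fixed end: w₀L⁴/(30EI) = 1934/EI
  point load 12.5 at a = 1.95: Pa²(3L − a)/(6EI) = 139/EI
  δ_0 = 2246/EI
Flexibility coefficient — unit upward force at C: δ_{CC} = L³/(3EI) = 91.54/EI.
Compatibility at C: δ_0 − R_C·δ_{CC} = 0, so R_C = 2246/91.54 = 24.54 kip.
Moment equilibrium about A: M_A = Σ(load moments about A) − R_C·L = 296.5 − 24.54×6.5 = 137 kip·ft.

M_A = 137 kip·ft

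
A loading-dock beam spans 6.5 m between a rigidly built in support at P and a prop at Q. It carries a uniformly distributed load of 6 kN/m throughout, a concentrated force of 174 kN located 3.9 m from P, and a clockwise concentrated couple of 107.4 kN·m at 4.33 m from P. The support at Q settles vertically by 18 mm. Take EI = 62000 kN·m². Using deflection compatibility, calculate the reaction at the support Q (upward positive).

R_Q = 99.62 kN

Remove the prop at Q; the released (primary) structure is a cantilever built in at P.
Downward deflection at the released point Q due to the loads:
  UDL 6: wL⁴/(8EI) = 1339/EI
  point load 174 at a = 3.9: Pa²(3L − a)/(6EI) = 6881/EI
  clockwise couple 107.4 at a = 4.33: M₀a(2L − a)/(2EI) = 2016/EI
  δ_0 = 10236/EI
Tip deflection under a unit load at Q: L³/(3EI) = 91.54/EI.
With EI = 62000 kN·m²: δ_0 = 0.16509 m and δ_{QQ} = 0.001476 m/kN.
Compatibility — the beam at Q must follow the support down by 0.018 m: δ_0 − R_Q·δ_{QQ} = 0.018, so R_Q = (0.16509 − 0.018)/0.001476 = 99.62 kN.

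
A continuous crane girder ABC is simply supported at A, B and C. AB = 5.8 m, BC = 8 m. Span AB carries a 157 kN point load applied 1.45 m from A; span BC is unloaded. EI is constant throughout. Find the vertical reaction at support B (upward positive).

R_B = 52.59 kN

Release continuity at B by inserting a hinge; the redundant is the internal moment M_B. The primary structure is two simply-supported spans AB and BC.
Discontinuity in slope at B on the released structure — sum the simple-span end rotations:
  span AB: point load 157 at a = 1.45: Pab(L + a)/(6LEI) = 206.3/EI
  relative rotation θ_0 = (206.3 + 0)/EI = 206.3/EI
A unit hogging moment at B produces rotation L₁/(3EI) + L₂/(3EI) = 4.6/EI.
Slope continuity at B: θ_0 = M_B·4.6/EI, so M_B = 206.3/4.6 = 44.85 kN·m (hogging).
Span AB, ΣM about A with M_B applied at B: R_B^{AB}·5.8 = 227.7 + 44.85, so R_B^{AB} = 46.98 kN and R_A = 157 − 46.98 = 110 kN.
Span BC, ΣM about C: R_B^{BC}·8 = 0 + 44.85, so R_B^{BC} = 5.606 kN and R_C = 0 − 5.606 = -5.606 kN.
R_B = 46.98 + 5.606 = 52.59 kN.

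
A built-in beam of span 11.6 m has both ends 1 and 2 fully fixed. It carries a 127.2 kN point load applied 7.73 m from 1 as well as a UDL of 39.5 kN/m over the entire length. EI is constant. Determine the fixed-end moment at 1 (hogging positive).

Release both end moments; the primary structure is a simply-supported span 12 with redundants M_1 and M_2.
Simple-span end rotations at 1 and 2 under the given loads:
  at 1: point load 127.2 at a = 7.73: Pab(L + b)/(6LEI) = 845.8/EI
  at 2: point load 127.2 at a = 7.73: Pab(L + a)/(6LEI) = 1057/EI
  at 1: UDL 39.5: wL³/(24EI) = 2569/EI
  at 2: UDL 39.5: wL³/(24EI) = 2569/EI
  θ_10 = 3415/EI,  θ_20 = 3626/EI
Flexibility coefficients: a unit moment at one end gives L/(3EI) there and L/(6EI) at the far end, so f₁₁ = f₂₂ = 3.867/EI and f₁₂ = f₂₁ = 1.933/EI.
Compatibility — zero rotation at each built-in end:
  3.867 M_1 + 1.933 M_2 = 3415
  1.933 M_1 + 3.867 M_2 = 3626
Solving the pair gives M_1 = 552.4 kN·m and M_2 = 661.5 kN·m (hogging).

M_1 = 552.4 kN·m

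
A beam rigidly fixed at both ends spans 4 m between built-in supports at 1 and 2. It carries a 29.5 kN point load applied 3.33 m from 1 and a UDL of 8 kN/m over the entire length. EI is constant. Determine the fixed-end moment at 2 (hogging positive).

M_2 = 24.36 kN·m

Take the two fixed-end moments M_1, M_2 as redundants; the released structure is the simple span 12.
On the primary (simply-supported) span, the end slopes from the loading are:
  at 1: point load 29.5 at a = 3.33: Pab(L + b)/(6LEI) = 12.81/EI
  at 2: point load 29.5 at a = 3.33: Pab(L + a)/(6LEI) = 20.1/EI
  at 1: UDL 8: wL³/(24EI) = 21.33/EI
  at 2: UDL 8: wL³/(24EI) = 21.33/EI
  θ_10 = 34.14/EI,  θ_20 = 41.44/EI
Flexibility coefficients: a unit moment at one end gives L/(3EI) there and L/(6EI) at the far end, so f₁₁ = f₂₂ = 1.333/EI and f₁₂ = f₂₁ = 0.6667/EI.
Compatibility — zero rotation at each built-in end:
  1.333 M_1 + 0.6667 M_2 = 34.14
  0.6667 M_1 + 1.333 M_2 = 41.44
Solving the pair gives M_1 = 13.42 kN·m and M_2 = 24.36 kN·m (hogging).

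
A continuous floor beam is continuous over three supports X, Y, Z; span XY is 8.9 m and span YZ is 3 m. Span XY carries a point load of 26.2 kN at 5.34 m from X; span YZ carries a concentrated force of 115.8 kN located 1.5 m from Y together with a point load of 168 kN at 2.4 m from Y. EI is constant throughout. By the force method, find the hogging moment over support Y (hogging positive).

Release continuity at Y by inserting a hinge; the redundant is the internal moment M_Y. The primary structure is two simply-supported spans XY and YZ.
Discontinuity in slope at Y on the released structure — sum the simple-span end rotations:
  span XY: point load 26.2 at a = 5.34: Pab(L + a)/(6LEI) = 132.8/EI
  span YZ: point load 115.8 at a = 1.5: Pab(L + b)/(6LEI) = 65.14/EI
  span YZ: point load 168 at a = 2.4: Pab(L + b)/(6LEI) = 48.38/EI
  relative rotation θ_0 = (132.8 + 113.5)/EI = 246.3/EI
A unit hogging moment at Y produces rotation L₁/(3EI) + L₂/(3EI) = 3.967/EI.
Slope continuity at Y: θ_0 = M_Y·3.967/EI, so M_Y = 246.3/3.967 = 62.1 kN·m (hogging).

M_Y = 62.1 kN·m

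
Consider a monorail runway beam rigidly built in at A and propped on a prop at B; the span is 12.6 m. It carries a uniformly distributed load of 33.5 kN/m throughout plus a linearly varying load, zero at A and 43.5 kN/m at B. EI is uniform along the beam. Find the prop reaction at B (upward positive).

Choose R_B as the redundant. The primary structure is the cantilever fixed at A.
Deflection at B on the released cantilever, summing each load's contribution:
  UDL 33.5: wL⁴/(8EI) = 105545/EI
  triangular load, peak 43.5 at the free end: 11w₀L⁴/(120EI) = 100504/EI
  δ_0 = 206049/EI
Flexibility coefficient — unit upward force at B: δ_{BB} = L³/(3EI) = 666.8/EI.
The prop prevents deflection at B: R_B = δ_0/δ_{BB} = 206049/666.8 = 309 kN.

R_B = 309 kN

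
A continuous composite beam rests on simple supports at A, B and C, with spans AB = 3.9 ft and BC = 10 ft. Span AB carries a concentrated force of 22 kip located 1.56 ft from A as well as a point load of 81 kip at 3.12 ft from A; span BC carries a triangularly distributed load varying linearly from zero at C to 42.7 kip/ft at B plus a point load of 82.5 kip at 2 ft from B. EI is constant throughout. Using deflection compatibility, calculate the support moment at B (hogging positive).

M_B = 307.1 kip·ft

Insert a hinge at B; M_B is the redundant, and each span becomes simply supported.
Rotations at B on the released spans (each span's end-slope, ×1/EI):
  span AB: point load 22 at a = 1.56: Pab(L + a)/(6LEI) = 18.74/EI
  span AB: point load 81 at a = 3.12: Pab(L + a)/(6LEI) = 59.14/EI
  span BC: triangular load, peak 42.7: w₀L³/(45EI) = 948.9/EI
  span BC: point load 82.5 at a = 2: Pab(L + b)/(6LEI) = 396/EI
  relative rotation θ_0 = (77.88 + 1345)/EI = 1423/EI
A unit hogging moment at B produces rotation L₁/(3EI) + L₂/(3EI) = 4.633/EI.
Compatibility: M_B·(L₁+L₂)/(3EI) = θ_0, giving M_B = 307.1 kip·ft (hogging).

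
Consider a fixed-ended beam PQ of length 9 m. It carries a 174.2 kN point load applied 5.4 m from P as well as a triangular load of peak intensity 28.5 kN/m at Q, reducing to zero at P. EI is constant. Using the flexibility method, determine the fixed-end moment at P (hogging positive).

M_P = 227.5 kN·m

Take the two fixed-end moments M_P, M_Q as redundants; the released structure is the simple span PQ.
Simple-span end rotations at P and Q under the given loads:
  at P: point load 174.2 at a = 5.4: Pab(L + b)/(6LEI) = 790.2/EI
  at Q: point load 174.2 at a = 5.4: Pab(L + a)/(6LEI) = 903.1/EI
  at P: triangular load, peak 28.5: 7w₀L³/(360EI) = 404/EI
  at Q: triangular load, peak 28.5: w₀L³/(45EI) = 461.7/EI
  θ_P0 = 1194/EI,  θ_Q0 = 1365/EI
Flexibility coefficients: a unit moment at one end gives L/(3EI) there and L/(6EI) at the far end, so f₁₁ = f₂₂ = 3/EI and f₁₂ = f₂₁ = 1.5/EI.
Compatibility — zero rotation at each built-in end:
  3 M_P + 1.5 M_Q = 1194
  1.5 M_P + 3 M_Q = 1365
Solving the pair gives M_P = 227.5 kN·m and M_Q = 341.2 kN·m (hogging).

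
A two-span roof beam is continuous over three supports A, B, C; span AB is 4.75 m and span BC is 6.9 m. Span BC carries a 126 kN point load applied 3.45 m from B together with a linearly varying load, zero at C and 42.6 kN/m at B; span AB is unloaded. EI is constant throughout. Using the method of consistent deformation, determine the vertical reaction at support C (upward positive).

Insert a hinge at B; M_B is the redundant, and each span becomes simply supported.
Rotations at B on the released spans (each span's end-slope, ×1/EI):
  span BC: point load 126 at a = 3.45: Pab(L + b)/(6LEI) = 374.9/EI
  span BC: triangular load, peak 42.6: w₀L³/(45EI) = 311/EI
  relative rotation θ_0 = (0 + 685.9)/EI = 685.9/EI
A unit hogging moment at B produces rotation L₁/(3EI) + L₂/(3EI) = 3.883/EI.
Slope continuity at B: θ_0 = M_B·3.883/EI, so M_B = 685.9/3.883 = 176.6 kN·m (hogging).
Span BC, ΣM about C: R_B^{BC}·6.9 = 1111 + 176.6, so R_B^{BC} = 186.6 kN and R_C = 273 − 186.6 = 86.39 kN.

R_C = 86.39 kN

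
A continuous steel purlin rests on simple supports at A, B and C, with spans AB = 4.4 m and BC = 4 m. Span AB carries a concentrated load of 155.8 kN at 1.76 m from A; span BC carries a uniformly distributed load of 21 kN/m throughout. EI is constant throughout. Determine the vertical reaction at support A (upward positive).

Take M_B as the redundant. Released structure: two simple spans AB and BC with a hinge at B.
Rotations at B on the released spans (each span's end-slope, ×1/EI):
  span AB: point load 155.8 at a = 1.76: Pab(L + a)/(6LEI) = 168.9/EI
  span BC: UDL 21: wL³/(24EI) = 56/EI
  relative rotation θ_0 = (168.9 + 56)/EI = 224.9/EI
A unit hogging moment at B produces rotation L₁/(3EI) + L₂/(3EI) = 2.8/EI.
Slope continuity at B: θ_0 = M_B·2.8/EI, so M_B = 224.9/2.8 = 80.33 kN·m (hogging).
Span AB, ΣM about A with M_B applied at B: R_B^{AB}·4.4 = 274.2 + 80.33, so R_B^{AB} = 80.58 kN and R_A = 155.8 − 80.58 = 75.22 kN.

R_A = 75.22 kN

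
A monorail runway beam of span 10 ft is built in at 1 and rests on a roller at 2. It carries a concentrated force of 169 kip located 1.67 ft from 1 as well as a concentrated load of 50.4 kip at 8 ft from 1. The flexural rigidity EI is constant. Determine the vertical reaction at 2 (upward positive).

Take the reaction at 2 as the redundant and release it; the primary structure is a cantilever fixed at 1.
Downward deflection at the released point 2 due to the loads:
  point load 169 at a = 1.67: Pa²(3L − a)/(6EI) = 2225/EI
  point load 50.4 at a = 8: Pa²(3L − a)/(6EI) = 11827/EI
  δ_0 = 14053/EI
Flexibility coefficient — unit upward force at 2: δ_{22} = L³/(3EI) = 333.3/EI.
Compatibility at 2: δ_0 − R_2·δ_{22} = 0, so R_2 = 14053/333.3 = 42.16 kip.

R_2 = 42.16 kip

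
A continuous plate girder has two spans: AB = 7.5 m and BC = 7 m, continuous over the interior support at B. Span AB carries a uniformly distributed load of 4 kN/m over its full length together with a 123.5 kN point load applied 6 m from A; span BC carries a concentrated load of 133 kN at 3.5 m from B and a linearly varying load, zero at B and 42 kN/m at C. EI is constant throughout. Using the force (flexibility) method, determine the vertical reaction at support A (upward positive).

R_A = 9.598 kN

Take M_B as the redundant. Released structure: two simple spans AB and BC with a hinge at B.
Discontinuity in slope at B on the released structure — sum the simple-span end rotations:
  span AB: UDL 4: wL³/(24EI) = 70.31/EI
  span AB: point load 123.5 at a = 6: Pab(L + a)/(6LEI) = 333.4/EI
  span BC: point load 133 at a = 3.5: Pab(L + b)/(6LEI) = 407.3/EI
  span BC: triangular load, peak 42: 7w₀L³/(360EI) = 280.1/EI
  relative rotation θ_0 = (403.8 + 687.4)/EI = 1091/EI
A unit hogging moment at B produces rotation L₁/(3EI) + L₂/(3EI) = 4.833/EI.
Compatibility: M_B·(L₁+L₂)/(3EI) = θ_0, giving M_B = 225.8 kN·m (hogging).
Span AB, ΣM about A with M_B applied at B: R_B^{AB}·7.5 = 853.5 + 225.8, so R_B^{AB} = 143.9 kN and R_A = 153.5 − 143.9 = 9.598 kN.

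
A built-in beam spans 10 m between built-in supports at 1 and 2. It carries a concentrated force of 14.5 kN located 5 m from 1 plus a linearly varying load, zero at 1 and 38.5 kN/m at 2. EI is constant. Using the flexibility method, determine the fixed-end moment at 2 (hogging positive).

M_2 = 210.6 kN·m

Take the two fixed-end moments M_1, M_2 as redundants; the released structure is the simple span 12.
End rotations of the released simple span under the applied load (×1/EI):
  at 1: point load 14.5 at a = 5: Pab(L + b)/(6LEI) = 90.62/EI
  at 2: point load 14.5 at a = 5: Pab(L + a)/(6LEI) = 90.62/EI
  at 1: triangular load, peak 38.5: 7w₀L³/(360EI) = 748.6/EI
  at 2: triangular load, peak 38.5: w₀L³/(45EI) = 855.6/EI
  θ_10 = 839.2/EI,  θ_20 = 946.2/EI
Flexibility coefficients: a unit moment at one end gives L/(3EI) there and L/(6EI) at the far end, so f₁₁ = f₂₂ = 3.333/EI and f₁₂ = f₂₁ = 1.667/EI.
Compatibility — zero rotation at each built-in end:
  3.333 M_1 + 1.667 M_2 = 839.2
  1.667 M_1 + 3.333 M_2 = 946.2
Solving the pair gives M_1 = 146.5 kN·m and M_2 = 210.6 kN·m (hogging).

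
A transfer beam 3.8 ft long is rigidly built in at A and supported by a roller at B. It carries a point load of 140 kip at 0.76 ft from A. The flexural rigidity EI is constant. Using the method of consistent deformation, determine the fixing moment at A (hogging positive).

M_A = 76.61 kip·ft

Choose R_B as the redundant. The primary structure is the cantilever fixed at A.
Downward deflection at the released point B due to the loads:
  point load 140 at a = 0.76: Pa²(3L − a)/(6EI) = 143.4/EI
Flexibility coefficient — unit upward force at B: δ_{BB} = L³/(3EI) = 18.29/EI.
Compatibility at B: δ_0 − R_B·δ_{BB} = 0, so R_B = 143.4/18.29 = 7.84 kip.
Moment equilibrium about A: M_A = Σ(load moments about A) − R_B·L = 106.4 − 7.84×3.8 = 76.61 kip·ft.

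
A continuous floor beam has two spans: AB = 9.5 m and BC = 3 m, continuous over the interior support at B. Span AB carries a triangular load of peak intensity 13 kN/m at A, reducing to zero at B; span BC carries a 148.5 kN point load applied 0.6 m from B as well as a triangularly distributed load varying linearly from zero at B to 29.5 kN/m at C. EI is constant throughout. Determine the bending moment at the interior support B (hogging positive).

M_B = 71.13 kN·m

Take M_B as the redundant. Released structure: two simple spans AB and BC with a hinge at B.
Rotations at B on the released spans (each span's end-slope, ×1/EI):
  span AB: triangular load, peak 13: 7w₀L³/(360EI) = 216.7/EI
  span BC: point load 148.5 at a = 0.6: Pab(L + b)/(6LEI) = 64.15/EI
  span BC: triangular load, peak 29.5: 7w₀L³/(360EI) = 15.49/EI
  relative rotation θ_0 = (216.7 + 79.64)/EI = 296.4/EI
A unit hogging moment at B produces rotation L₁/(3EI) + L₂/(3EI) = 4.167/EI.
Slope continuity at B: θ_0 = M_B·4.167/EI, so M_B = 296.4/4.167 = 71.13 kN·m (hogging).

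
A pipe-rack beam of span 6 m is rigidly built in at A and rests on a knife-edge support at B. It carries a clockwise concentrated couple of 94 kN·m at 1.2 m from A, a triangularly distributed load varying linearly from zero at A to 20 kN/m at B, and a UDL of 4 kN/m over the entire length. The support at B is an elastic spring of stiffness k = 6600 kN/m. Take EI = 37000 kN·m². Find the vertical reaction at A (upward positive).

Take the reaction at B as the redundant and release it; the primary structure is a cantilever fixed at A.
Primary-structure tip deflection at B by superposition:
  clockwise couple 94 at a = 1.2: M₀a(2L − a)/(2EI) = 609.1/EI
  triangular load, peak 20 at the free end: 11w₀L⁴/(120EI) = 2376/EI
  UDL 4: wL⁴/(8EI) = 648/EI
  δ_0 = 3633/EI
Flexibility coefficient — unit upward force at B: δ_{BB} = L³/(3EI) = 72/EI.
With EI = 37000 kN·m²: δ_0 = 0.098192 m and δ_{BB} = 0.001946 m/kN.
Compatibility — the spring shortens by R_B/k under the reaction it provides: δ_0 − R_B·δ_{BB} = R_B/k. With 1/k = 0.000152 m/kN, R_B = δ_0 / (δ_{BB} + 1/k) = 0.098192 / (0.001946 + 0.000152) = 46.81 kN.
Vertical equilibrium: R_A = ΣP − R_B = 84 − 46.81 = 37.19 kN.

R_A = 37.19 kN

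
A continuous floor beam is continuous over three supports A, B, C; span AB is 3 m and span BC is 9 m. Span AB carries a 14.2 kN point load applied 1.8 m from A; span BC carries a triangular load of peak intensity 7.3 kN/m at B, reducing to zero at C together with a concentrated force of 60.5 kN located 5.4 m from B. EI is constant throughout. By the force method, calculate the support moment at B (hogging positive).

Take M_B as the redundant. Released structure: two simple spans AB and BC with a hinge at B.
Rotations at B on the released spans (each span's end-slope, ×1/EI):
  span AB: point load 14.2 at a = 1.8: Pab(L + a)/(6LEI) = 8.179/EI
  span BC: triangular load, peak 7.3: w₀L³/(45EI) = 118.3/EI
  span BC: point load 60.5 at a = 5.4: Pab(L + b)/(6LEI) = 274.4/EI
  relative rotation θ_0 = (8.179 + 392.7)/EI = 400.9/EI
A unit hogging moment at B produces rotation L₁/(3EI) + L₂/(3EI) = 4/EI.
Slope continuity at B: θ_0 = M_B·4/EI, so M_B = 400.9/4 = 100.2 kN·m (hogging).

M_B = 100.2 kN·m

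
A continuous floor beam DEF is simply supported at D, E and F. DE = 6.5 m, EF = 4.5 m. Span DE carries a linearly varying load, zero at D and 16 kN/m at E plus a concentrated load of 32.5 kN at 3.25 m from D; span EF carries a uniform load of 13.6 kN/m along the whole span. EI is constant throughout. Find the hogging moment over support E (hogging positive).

Insert a hinge at E; M_E is the redundant, and each span becomes simply supported.
Discontinuity in slope at E on the released structure — sum the simple-span end rotations:
  span DE: triangular load, peak 16: w₀L³/(45EI) = 97.64/EI
  span DE: point load 32.5 at a = 3.25: Pab(L + a)/(6LEI) = 85.82/EI
  span EF: UDL 13.6: wL³/(24EI) = 51.64/EI
  relative rotation θ_0 = (183.5 + 51.64)/EI = 235.1/EI
A unit hogging moment at E produces rotation L₁/(3EI) + L₂/(3EI) = 3.667/EI.
Slope continuity at E: θ_0 = M_E·3.667/EI, so M_E = 235.1/3.667 = 64.12 kN·m (hogging).

M_E = 64.12 kN·m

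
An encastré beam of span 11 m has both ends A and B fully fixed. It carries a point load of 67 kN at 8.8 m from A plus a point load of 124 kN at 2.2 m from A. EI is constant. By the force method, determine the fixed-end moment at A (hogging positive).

M_A = 198.2 kN·m

Take the two fixed-end moments M_A, M_B as redundants; the released structure is the simple span AB.
Simple-span end rotations at A and B under the given loads:
  at A: point load 67 at a = 8.8: Pab(L + b)/(6LEI) = 259.4/EI
  at B: point load 67 at a = 8.8: Pab(L + a)/(6LEI) = 389.1/EI
  at A: point load 124 at a = 2.2: Pab(L + b)/(6LEI) = 720.2/EI
  at B: point load 124 at a = 2.2: Pab(L + a)/(6LEI) = 480.1/EI
  θ_A0 = 979.6/EI,  θ_B0 = 869.3/EI
Flexibility coefficients: a unit moment at one end gives L/(3EI) there and L/(6EI) at the far end, so f₁₁ = f₂₂ = 3.667/EI and f₁₂ = f₂₁ = 1.833/EI.
Compatibility — zero rotation at each built-in end:
  3.667 M_A + 1.833 M_B = 979.6
  1.833 M_A + 3.667 M_B = 869.3
Solving the pair gives M_A = 198.2 kN·m and M_B = 138 kN·m (hogging).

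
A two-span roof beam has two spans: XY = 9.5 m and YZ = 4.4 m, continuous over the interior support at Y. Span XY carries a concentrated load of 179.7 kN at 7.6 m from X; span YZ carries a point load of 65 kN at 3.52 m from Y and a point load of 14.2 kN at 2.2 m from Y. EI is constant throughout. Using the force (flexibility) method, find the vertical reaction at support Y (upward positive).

R_Y = 223.9 kN

Release continuity at Y by inserting a hinge; the redundant is the internal moment M_Y. The primary structure is two simply-supported spans XY and YZ.
Rotations at Y on the released spans (each span's end-slope, ×1/EI):
  span XY: point load 179.7 at a = 7.6: Pab(L + a)/(6LEI) = 778.5/EI
  span YZ: point load 65 at a = 3.52: Pab(L + b)/(6LEI) = 40.27/EI
  span YZ: point load 14.2 at a = 2.2: Pab(L + b)/(6LEI) = 17.18/EI
  relative rotation θ_0 = (778.5 + 57.45)/EI = 835.9/EI
A unit hogging moment at Y produces rotation L₁/(3EI) + L₂/(3EI) = 4.633/EI.
Compatibility: M_Y·(L₁+L₂)/(3EI) = θ_0, giving M_Y = 180.4 kN·m (hogging).
Span XY, ΣM about X with M_Y applied at Y: R_Y^{XY}·9.5 = 1366 + 180.4, so R_Y^{XY} = 162.8 kN and R_X = 179.7 − 162.8 = 16.95 kN.
Span YZ, ΣM about Z: R_Y^{YZ}·4.4 = 88.44 + 180.4, so R_Y^{YZ} = 61.1 kN and R_Z = 79.2 − 61.1 = 18.1 kN.
R_Y = 162.8 + 61.1 = 223.9 kN.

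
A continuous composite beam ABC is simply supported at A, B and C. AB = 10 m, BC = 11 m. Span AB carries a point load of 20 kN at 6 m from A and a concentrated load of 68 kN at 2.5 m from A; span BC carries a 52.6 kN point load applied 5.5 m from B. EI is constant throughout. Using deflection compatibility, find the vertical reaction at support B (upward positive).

R_B = 76.88 kN

Insert a hinge at B; M_B is the redundant, and each span becomes simply supported.
Discontinuity in slope at B on the released structure — sum the simple-span end rotations:
  span AB: point load 20 at a = 6: Pab(L + a)/(6LEI) = 128/EI
  span AB: point load 68 at a = 2.5: Pab(L + a)/(6LEI) = 265.6/EI
  span BC: point load 52.6 at a = 5.5: Pab(L + b)/(6LEI) = 397.8/EI
  relative rotation θ_0 = (393.6 + 397.8)/EI = 791.4/EI
A unit hogging moment at B produces rotation L₁/(3EI) + L₂/(3EI) = 7/EI.
Slope continuity at B: θ_0 = M_B·7/EI, so M_B = 791.4/7 = 113.1 kN·m (hogging).
Span AB, ΣM about A with M_B applied at B: R_B^{AB}·10 = 290 + 113.1, so R_B^{AB} = 40.31 kN and R_A = 88 − 40.31 = 47.69 kN.
Span BC, ΣM about C: R_B^{BC}·11 = 289.3 + 113.1, so R_B^{BC} = 36.58 kN and R_C = 52.6 − 36.58 = 16.02 kN.
R_B = 40.31 + 36.58 = 76.88 kN.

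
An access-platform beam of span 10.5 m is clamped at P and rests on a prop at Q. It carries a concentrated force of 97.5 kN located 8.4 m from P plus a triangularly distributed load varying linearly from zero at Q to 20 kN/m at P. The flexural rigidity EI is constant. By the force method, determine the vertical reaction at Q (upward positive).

R_Q = 89.64 kN

Remove the prop at Q; the released (primary) structure is a cantilever built in at P.
Free-end deflection of the primary structure under the applied loading (downward +):
  point load 97.5 at a = 8.4: Pa²(3L − a)/(6EI) = 26486/EI
  triangular load, peak 20 at the fixed end: w₀L⁴/(30EI) = 8103/EI
  δ_0 = 34590/EI
Flexibility coefficient — unit upward force at Q: δ_{QQ} = L³/(3EI) = 385.9/EI.
The prop prevents deflection at Q: R_Q = δ_0/δ_{QQ} = 34590/385.9 = 89.64 kN.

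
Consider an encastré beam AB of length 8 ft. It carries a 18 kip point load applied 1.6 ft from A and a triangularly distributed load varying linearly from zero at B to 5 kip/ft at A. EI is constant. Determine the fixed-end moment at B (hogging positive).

M_B = 15.27 kip·ft

Take the two fixed-end moments M_A, M_B as redundants; the released structure is the simple span AB.
End rotations of the released simple span under the applied load (×1/EI):
  at A: point load 18 at a = 1.6: Pab(L + b)/(6LEI) = 55.3/EI
  at B: point load 18 at a = 1.6: Pab(L + a)/(6LEI) = 36.86/EI
  at A: triangular load, peak 5: w₀L³/(45EI) = 56.89/EI
  at B: triangular load, peak 5: 7w₀L³/(360EI) = 49.78/EI
  θ_A0 = 112.2/EI,  θ_B0 = 86.64/EI
Flexibility coefficients: a unit moment at one end gives L/(3EI) there and L/(6EI) at the far end, so f₁₁ = f₂₂ = 2.667/EI and f₁₂ = f₂₁ = 1.333/EI.
Compatibility — zero rotation at each built-in end:
  2.667 M_A + 1.333 M_B = 112.2
  1.333 M_A + 2.667 M_B = 86.64
Solving the pair gives M_A = 34.43 kip·ft and M_B = 15.27 kip·ft (hogging).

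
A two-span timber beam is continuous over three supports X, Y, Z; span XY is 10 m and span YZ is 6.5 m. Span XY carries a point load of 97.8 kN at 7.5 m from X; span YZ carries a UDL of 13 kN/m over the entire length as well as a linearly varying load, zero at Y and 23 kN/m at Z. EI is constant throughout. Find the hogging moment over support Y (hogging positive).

M_Y = 146.6 kN·m

Take M_Y as the redundant. Released structure: two simple spans XY and YZ with a hinge at Y.
Rotations at Y on the released spans (each span's end-slope, ×1/EI):
  span XY: point load 97.8 at a = 7.5: Pab(L + a)/(6LEI) = 534.8/EI
  span YZ: UDL 13: wL³/(24EI) = 148.8/EI
  span YZ: triangular load, peak 23: 7w₀L³/(360EI) = 122.8/EI
  relative rotation θ_0 = (534.8 + 271.6)/EI = 806.4/EI
A unit hogging moment at Y produces rotation L₁/(3EI) + L₂/(3EI) = 5.5/EI.
Compatibility: M_Y·(L₁+L₂)/(3EI) = θ_0, giving M_Y = 146.6 kN·m (hogging).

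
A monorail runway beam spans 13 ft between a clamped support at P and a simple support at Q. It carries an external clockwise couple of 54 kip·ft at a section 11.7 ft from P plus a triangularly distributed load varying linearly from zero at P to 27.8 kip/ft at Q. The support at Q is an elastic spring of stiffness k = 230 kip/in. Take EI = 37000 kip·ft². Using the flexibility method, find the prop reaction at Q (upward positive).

R_Q = 103.7 kip

Take the reaction at Q as the redundant and release it; the primary structure is a cantilever fixed at P.
Primary-structure tip deflection at Q by superposition:
  clockwise couple 54 at a = 11.7: M₀a(2L − a)/(2EI) = 4517/EI
  triangular load, peak 27.8 at the free end: 11w₀L⁴/(120EI) = 72783/EI
  δ_0 = 77300/EI
Flexibility coefficient — unit upward force at Q: δ_{QQ} = L³/(3EI) = 732.3/EI.
With EI = 37000 kip·ft²: δ_0 = 2.0892 ft and δ_{QQ} = 0.019793 ft/kip.
Compatibility — the spring shortens by R_Q/k under the reaction it provides: δ_0 − R_Q·δ_{QQ} = R_Q/k. With 1/k = 1/(230×12) ft/kip = 0.000362 ft/kip, R_Q = δ_0 / (δ_{QQ} + 1/k) = 2.0892 / (0.019793 + 0.000362) = 103.7 kip.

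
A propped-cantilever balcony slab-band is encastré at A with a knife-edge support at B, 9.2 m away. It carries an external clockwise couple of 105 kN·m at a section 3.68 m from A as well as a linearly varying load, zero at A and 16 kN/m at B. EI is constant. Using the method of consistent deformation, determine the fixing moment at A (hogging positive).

Choose R_B as the redundant. The primary structure is the cantilever fixed at A.
Deflection at B on the released cantilever, summing each load's contribution:
  clockwise couple 105 at a = 3.68: M₀a(2L − a)/(2EI) = 2844/EI
  triangular load, peak 16 at the free end: 11w₀L⁴/(120EI) = 10507/EI
  δ_0 = 13351/EI
Tip deflection under a unit load at B: L³/(3EI) = 259.6/EI.
Compatibility at B: δ_0 − R_B·δ_{BB} = 0, so R_B = 13351/259.6 = 51.44 kN.
Moment equilibrium about A: M_A = Σ(load moments about A) − R_B·L = 556.4 − 51.44×9.2 = 83.2 kN·m.

M_A = 83.2 kN·m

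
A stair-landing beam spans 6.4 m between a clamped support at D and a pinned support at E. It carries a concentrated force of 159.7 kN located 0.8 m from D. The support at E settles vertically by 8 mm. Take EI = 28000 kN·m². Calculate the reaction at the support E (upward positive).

R_E = 1.024 kN

Take the reaction at E as the redundant and release it; the primary structure is a cantilever fixed at D.
Deflection at E on the released cantilever, summing each load's contribution:
  point load 159.7 at a = 0.8: Pa²(3L − a)/(6EI) = 313.4/EI
Flexibility coefficient — unit upward force at E: δ_{EE} = L³/(3EI) = 87.38/EI.
With EI = 28000 kN·m²: δ_0 = 0.011194 m and δ_{EE} = 0.003121 m/kN.
Compatibility — the beam at E must follow the support down by 0.008 m: δ_0 − R_E·δ_{EE} = 0.008, so R_E = (0.011194 − 0.008)/0.003121 = 1.024 kN.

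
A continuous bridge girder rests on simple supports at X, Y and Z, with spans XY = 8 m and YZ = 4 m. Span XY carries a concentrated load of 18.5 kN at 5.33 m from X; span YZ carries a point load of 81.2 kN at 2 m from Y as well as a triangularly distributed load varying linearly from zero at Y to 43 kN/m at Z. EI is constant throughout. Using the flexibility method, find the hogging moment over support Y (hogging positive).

Release continuity at Y by inserting a hinge; the redundant is the internal moment M_Y. The primary structure is two simply-supported spans XY and YZ.
Discontinuity in slope at Y on the released structure — sum the simple-span end rotations:
  span XY: point load 18.5 at a = 5.33: Pab(L + a)/(6LEI) = 73.11/EI
  span YZ: point load 81.2 at a = 2: Pab(L + b)/(6LEI) = 81.2/EI
  span YZ: triangular load, peak 43: 7w₀L³/(360EI) = 53.51/EI
  relative rotation θ_0 = (73.11 + 134.7)/EI = 207.8/EI
A unit hogging moment at Y produces rotation L₁/(3EI) + L₂/(3EI) = 4/EI.
Slope continuity at Y: θ_0 = M_Y·4/EI, so M_Y = 207.8/4 = 51.96 kN·m (hogging).

M_Y = 51.96 kN·m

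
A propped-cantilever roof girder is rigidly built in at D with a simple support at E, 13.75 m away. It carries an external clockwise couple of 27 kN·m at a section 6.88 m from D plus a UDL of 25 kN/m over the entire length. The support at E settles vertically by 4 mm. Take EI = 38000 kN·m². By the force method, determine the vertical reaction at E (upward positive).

R_E = 130.9 kN

Choose R_E as the redundant. The primary structure is the cantilever fixed at D.
Free-end deflection of the primary structure under the applied loading (downward +):
  clockwise couple 27 at a = 6.88: M₀a(2L − a)/(2EI) = 1915/EI
  UDL 25: wL⁴/(8EI) = 111702/EI
  δ_0 = 113617/EI
Tip deflection under a unit load at E: L³/(3EI) = 866.5/EI.
With EI = 38000 kN·m²: δ_0 = 2.9899 m and δ_{EE} = 0.022804 m/kN.
Compatibility — the beam at E must follow the support down by 0.004 m: δ_0 − R_E·δ_{EE} = 0.004, so R_E = (2.9899 − 0.004)/0.022804 = 130.9 kN.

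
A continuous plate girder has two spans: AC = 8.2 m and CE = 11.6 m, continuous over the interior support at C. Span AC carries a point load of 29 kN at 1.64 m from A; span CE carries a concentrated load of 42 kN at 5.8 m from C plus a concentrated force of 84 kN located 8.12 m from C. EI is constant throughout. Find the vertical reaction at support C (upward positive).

Take M_C as the redundant. Released structure: two simple spans AC and CE with a hinge at C.
Discontinuity in slope at C on the released structure — sum the simple-span end rotations:
  span AC: point load 29 at a = 1.64: Pab(L + a)/(6LEI) = 62.4/EI
  span CE: point load 42 at a = 5.8: Pab(L + b)/(6LEI) = 353.2/EI
  span CE: point load 84 at a = 8.12: Pab(L + b)/(6LEI) = 514.3/EI
  relative rotation θ_0 = (62.4 + 867.5)/EI = 929.9/EI
A unit hogging moment at C produces rotation L₁/(3EI) + L₂/(3EI) = 6.6/EI.
Slope continuity at C: θ_0 = M_C·6.6/EI, so M_C = 929.9/6.6 = 140.9 kN·m (hogging).
Span AC, ΣM about A with M_C applied at C: R_C^{AC}·8.2 = 47.56 + 140.9, so R_C^{AC} = 22.98 kN and R_A = 29 − 22.98 = 6.018 kN.
Span CE, ΣM about E: R_C^{CE}·11.6 = 535.9 + 140.9, so R_C^{CE} = 58.35 kN and R_E = 126 − 58.35 = 67.65 kN.
R_C = 22.98 + 58.35 = 81.33 kN.

R_C = 81.33 kN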